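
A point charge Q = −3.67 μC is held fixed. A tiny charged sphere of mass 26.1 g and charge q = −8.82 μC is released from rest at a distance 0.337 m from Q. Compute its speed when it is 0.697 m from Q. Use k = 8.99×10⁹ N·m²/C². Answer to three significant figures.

Only the electrostatic force acts, so mechanical energy is conserved: ½mv² = U₁ − U₂ = kQq(1/r₁ − 1/r₂).
U₁ − U₂ = (8.99×10⁹ N·m²/C²)(-3.67×10⁻⁶ C)(-8.82×10⁻⁶ C)(1/0.337 − 1/0.697) = 0.446 J.
v = √(2·0.446/0.0261) = 5.85 m/s.

5.85 m/s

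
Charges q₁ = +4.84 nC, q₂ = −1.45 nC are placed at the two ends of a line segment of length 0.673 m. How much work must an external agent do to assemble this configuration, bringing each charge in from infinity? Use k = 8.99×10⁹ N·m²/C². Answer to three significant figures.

-9.37×10⁻⁸ J

The assembly work is the sum of pairwise potential energies, U = Σ_{i<j} kqᵢqⱼ/rᵢⱼ.
The separation is r = 0.673 m.
U = (-9.37×10⁻⁸) = -9.37×10⁻⁸ J.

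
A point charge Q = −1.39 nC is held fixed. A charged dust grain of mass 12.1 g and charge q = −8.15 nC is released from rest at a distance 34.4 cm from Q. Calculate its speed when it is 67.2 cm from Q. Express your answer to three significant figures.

4.89×10⁻³ m/s

Only the electrostatic force acts, so mechanical energy is conserved: ½mv² = U₁ − U₂ = kQq(1/r₁ − 1/r₂).
U₁ − U₂ = (8.99×10⁹ N·m²/C²)(-1.39×10⁻⁹ C)(-8.15×10⁻⁹ C)(1/0.344 − 1/0.672) = 1.45×10⁻⁷ J.
v = √(2·1.45×10⁻⁷/0.0121) = 4.89×10⁻³ m/s.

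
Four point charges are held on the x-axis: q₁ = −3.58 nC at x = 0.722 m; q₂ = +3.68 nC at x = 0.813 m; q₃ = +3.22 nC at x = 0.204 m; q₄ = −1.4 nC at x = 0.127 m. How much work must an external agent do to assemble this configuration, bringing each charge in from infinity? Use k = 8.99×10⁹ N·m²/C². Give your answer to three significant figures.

-1.84×10⁻⁶ J

The work to assemble the configuration equals its total potential energy, U = Σ kqᵢqⱼ/rᵢⱼ over all pairs.
Pair separations: r₁₂ = 0.0910 m, r₁₃ = 0.518 m, r₁₄ = 0.595 m, r₂₃ = 0.609 m, r₂₄ = 0.686 m, r₃₄ = 0.0770 m.
Summing all 6 pair terms gives U = -1.84×10⁻⁶ J.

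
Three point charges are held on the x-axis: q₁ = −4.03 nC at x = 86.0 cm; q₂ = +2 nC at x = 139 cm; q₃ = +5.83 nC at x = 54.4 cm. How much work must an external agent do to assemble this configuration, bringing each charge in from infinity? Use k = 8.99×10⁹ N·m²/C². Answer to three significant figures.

-6.81×10⁻⁷ J

The work to assemble the configuration equals its total potential energy, U = Σ kqᵢqⱼ/rᵢⱼ over all pairs.
Pair separations: r₁₂ = 0.530 m, r₁₃ = 0.316 m, r₂₃ = 0.846 m.
U = (-1.37×10⁻⁷) + (-6.68×10⁻⁷) + (1.24×10⁻⁷) = -6.81×10⁻⁷ J.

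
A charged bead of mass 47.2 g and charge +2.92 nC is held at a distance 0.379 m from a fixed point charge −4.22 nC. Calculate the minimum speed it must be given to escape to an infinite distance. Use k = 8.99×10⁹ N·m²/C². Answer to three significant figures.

3.52×10⁻³ m/s

To just escape, total mechanical energy must reach zero at infinity: ½mv²_min + U = 0, so ½mv²_min = −U = |kQq|/r.
|U| = |kQq|/r = (8.99×10⁹ N·m²/C²)(4.22×10⁻⁹)(2.92×10⁻⁹)/(0.379) = 2.92×10⁻⁷ J.
v_min = √(2|U|/m) = √(2·2.92×10⁻⁷/0.0472) = 3.52×10⁻³ m/s.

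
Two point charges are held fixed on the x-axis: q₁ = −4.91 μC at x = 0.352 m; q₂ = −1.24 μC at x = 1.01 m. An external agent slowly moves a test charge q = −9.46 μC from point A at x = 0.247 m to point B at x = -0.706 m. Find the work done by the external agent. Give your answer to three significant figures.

For quasistatic motion the external work equals the change in potential energy: W_ext = qΔV = q(V_B − V_A).
At A: distances to the source charges are 0.105 m, 0.763 m; V_A = Σ kqᵢ/rᵢ = -4.35×10⁵ V.
At B: distances to the source charges are 1.06 m, 1.72 m; V_B = Σ kqᵢ/rᵢ = -4.82×10⁴ V.
ΔV = V_B − V_A = 3.87×10⁵ V.
W_ext = qΔV = (-9.46×10⁻⁶ C)(3.87×10⁵ V) = -3.66 J.

-3.66 J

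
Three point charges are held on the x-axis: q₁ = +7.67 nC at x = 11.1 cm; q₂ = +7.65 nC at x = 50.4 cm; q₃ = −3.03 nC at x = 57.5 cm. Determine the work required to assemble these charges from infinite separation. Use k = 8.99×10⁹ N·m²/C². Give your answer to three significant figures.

-2.04×10⁻⁶ J

The assembly work is the sum of pairwise potential energies, U = Σ_{i<j} kqᵢqⱼ/rᵢⱼ.
Pair separations: r₁₂ = 0.393 m, r₁₃ = 0.464 m, r₂₃ = 0.0710 m.
U = (1.34×10⁻⁶) + (-4.50×10⁻⁷) + (-2.93×10⁻⁶) = -2.04×10⁻⁶ J.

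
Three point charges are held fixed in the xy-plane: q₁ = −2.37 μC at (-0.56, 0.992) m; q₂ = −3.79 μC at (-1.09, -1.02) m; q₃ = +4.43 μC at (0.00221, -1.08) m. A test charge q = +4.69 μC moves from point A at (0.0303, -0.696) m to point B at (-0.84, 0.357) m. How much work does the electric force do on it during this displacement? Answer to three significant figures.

0.438 J

The work done by the electric force is W_field = −ΔU = −q(V_B − V_A) = q(V_A − V_B).
At A: distances to the source charges are 1.79 m, 1.17 m, 0.385 m; V_A = Σ kqᵢ/rᵢ = 6.23×10⁴ V.
At B: distances to the source charges are 0.694 m, 1.40 m, 1.67 m; V_B = Σ kqᵢ/rᵢ = -3.11×10⁴ V.
ΔV = V_B − V_A = -9.34×10⁴ V.
W_field = −qΔV = −(4.69×10⁻⁶ C)(-9.34×10⁴ V) = 0.438 J.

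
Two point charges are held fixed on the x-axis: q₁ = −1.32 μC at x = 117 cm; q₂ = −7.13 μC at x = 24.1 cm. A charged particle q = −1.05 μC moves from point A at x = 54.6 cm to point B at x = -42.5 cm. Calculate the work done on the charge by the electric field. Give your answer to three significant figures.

0.132 J

The work done by the electric force is W_field = −ΔU = −q(V_B − V_A) = q(V_A − V_B).
At A: distances to the source charges are 0.624 m, 0.305 m; V_A = Σ kqᵢ/rᵢ = -2.29×10⁵ V.
At B: distances to the source charges are 1.59 m, 0.666 m; V_B = Σ kqᵢ/rᵢ = -1.04×10⁵ V.
ΔV = V_B − V_A = 1.25×10⁵ V.
W_field = −qΔV = −(-1.05×10⁻⁶ C)(1.25×10⁵ V) = 0.132 J.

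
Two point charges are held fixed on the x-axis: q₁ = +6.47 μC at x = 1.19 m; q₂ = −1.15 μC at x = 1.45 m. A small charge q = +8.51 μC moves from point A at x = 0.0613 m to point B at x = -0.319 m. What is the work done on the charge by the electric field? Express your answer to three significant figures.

The work done by the electric force is W_field = −ΔU = −q(V_B − V_A) = q(V_A − V_B).
At A: distances to the source charges are 1.13 m, 1.39 m; V_A = Σ kqᵢ/rᵢ = 4.41×10⁴ V.
At B: distances to the source charges are 1.51 m, 1.77 m; V_B = Σ kqᵢ/rᵢ = 3.27×10⁴ V.
ΔV = V_B − V_A = -1.14×10⁴ V.
W_field = −qΔV = −(8.51×10⁻⁶ C)(-1.14×10⁴ V) = 0.0969 J.

0.0969 J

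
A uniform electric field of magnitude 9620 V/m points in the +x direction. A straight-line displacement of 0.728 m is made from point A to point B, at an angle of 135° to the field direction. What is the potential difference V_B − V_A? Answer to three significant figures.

4950 V

Only the component of displacement along E changes the potential: ΔV = −E·d·cosθ.
ΔV = −(9620 V/m)(0.728 m)cos135° = 4950 V.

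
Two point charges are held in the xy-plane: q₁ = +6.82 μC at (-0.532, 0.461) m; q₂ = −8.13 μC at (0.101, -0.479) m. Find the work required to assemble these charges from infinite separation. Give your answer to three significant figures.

-0.440 J

The work to assemble the configuration equals its total potential energy, U = Σ kqᵢqⱼ/rᵢⱼ over all pairs.
Pair separations: r₁₂ = 1.13 m.
U = (-0.440) = -0.440 J.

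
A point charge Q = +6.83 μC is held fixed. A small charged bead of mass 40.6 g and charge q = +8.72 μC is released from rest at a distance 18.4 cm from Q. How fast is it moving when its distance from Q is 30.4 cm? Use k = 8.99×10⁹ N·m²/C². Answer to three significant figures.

Only the electrostatic force acts, so mechanical energy is conserved: ½mv² = U₁ − U₂ = kQq(1/r₁ − 1/r₂).
U₁ − U₂ = (8.99×10⁹ N·m²/C²)(6.83×10⁻⁶ C)(8.72×10⁻⁶ C)(1/0.184 − 1/0.304) = 1.15 J.
v = √(2·1.15/0.0406) = 7.52 m/s.

7.52 m/s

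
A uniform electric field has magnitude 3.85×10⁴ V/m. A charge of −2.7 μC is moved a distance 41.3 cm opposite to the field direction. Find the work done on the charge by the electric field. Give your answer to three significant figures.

The potential change for a displacement 41.3 cm opposite to the field direction is ΔV = +Ed = 1.59×10⁴ V.
W_field = −qΔV = 0.0429 J.

0.0429 J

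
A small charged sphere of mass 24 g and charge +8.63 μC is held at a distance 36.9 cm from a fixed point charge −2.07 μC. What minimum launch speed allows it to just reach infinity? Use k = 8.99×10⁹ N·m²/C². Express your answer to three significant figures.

To just escape, total mechanical energy must reach zero at infinity: ½mv²_min + U = 0, so ½mv²_min = −U = |kQq|/r.
|U| = |kQq|/r = (8.99×10⁹ N·m²/C²)(2.07×10⁻⁶)(8.63×10⁻⁶)/(0.369) = 0.435 J.
v_min = √(2|U|/m) = √(2·0.435/0.0240) = 6.02 m/s.

6.02 m/s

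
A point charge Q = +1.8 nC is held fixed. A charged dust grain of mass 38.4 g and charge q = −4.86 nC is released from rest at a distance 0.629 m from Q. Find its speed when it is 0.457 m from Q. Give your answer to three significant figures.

Only the electrostatic force acts, so mechanical energy is conserved: ½mv² = U₁ − U₂ = kQq(1/r₁ − 1/r₂).
U₁ − U₂ = (8.99×10⁹ N·m²/C²)(1.80×10⁻⁹ C)(-4.86×10⁻⁹ C)(1/0.629 − 1/0.457) = 4.71×10⁻⁸ J.
v = √(2·4.71×10⁻⁸/0.0384) = 1.57×10⁻³ m/s.

1.57×10⁻³ m/s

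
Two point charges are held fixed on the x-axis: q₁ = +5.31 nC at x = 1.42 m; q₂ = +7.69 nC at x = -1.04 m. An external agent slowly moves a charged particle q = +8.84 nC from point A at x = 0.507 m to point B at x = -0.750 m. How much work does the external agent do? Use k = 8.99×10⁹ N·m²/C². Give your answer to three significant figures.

1.44×10⁻⁶ J

For quasistatic motion the external work equals the change in potential energy: W_ext = qΔV = q(V_B − V_A).
At A: distances to the source charges are 0.913 m, 1.55 m; V_A = Σ kqᵢ/rᵢ = 97.0 V.
At B: distances to the source charges are 2.17 m, 0.290 m; V_B = Σ kqᵢ/rᵢ = 260 V.
ΔV = V_B − V_A = 163 V.
W_ext = qΔV = (8.84×10⁻⁹ C)(163 V) = 1.44×10⁻⁶ J.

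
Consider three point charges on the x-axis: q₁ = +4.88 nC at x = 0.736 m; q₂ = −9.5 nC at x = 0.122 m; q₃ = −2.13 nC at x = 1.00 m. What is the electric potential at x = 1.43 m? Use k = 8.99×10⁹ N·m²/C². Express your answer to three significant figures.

The total potential is the scalar sum of each charge's contribution, V = Σ kqᵢ/rᵢ.
Distances from the field point to each charge: r₁ = 0.694 m, r₂ = 1.31 m, r₃ = 0.430 m.
V = k[(4.88×10⁻⁹)/(0.694) + (-9.50×10⁻⁹)/(1.31) + (-2.13×10⁻⁹)/(0.430)] = -46.6 V.

-46.6 V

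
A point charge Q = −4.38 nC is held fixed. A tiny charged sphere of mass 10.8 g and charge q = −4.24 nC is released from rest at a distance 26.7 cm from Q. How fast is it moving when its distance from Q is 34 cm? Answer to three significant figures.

4.99×10⁻³ m/s

Only the electrostatic force acts, so mechanical energy is conserved: ½mv² = U₁ − U₂ = kQq(1/r₁ − 1/r₂).
U₁ − U₂ = (8.99×10⁹ N·m²/C²)(-4.38×10⁻⁹ C)(-4.24×10⁻⁹ C)(1/0.267 − 1/0.340) = 1.34×10⁻⁷ J.
v = √(2·1.34×10⁻⁷/0.0108) = 4.99×10⁻³ m/s.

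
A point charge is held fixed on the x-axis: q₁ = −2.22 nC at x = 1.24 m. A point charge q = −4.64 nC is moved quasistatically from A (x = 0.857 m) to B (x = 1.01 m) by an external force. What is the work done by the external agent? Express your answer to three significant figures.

1.61×10⁻⁷ J

For quasistatic motion the external work equals the change in potential energy: W_ext = qΔV = q(V_B − V_A).
At A: distance to the source charge is 0.383 m; V_A = kq₁/r = -52.1 V.
At B: distance to the source charge is 0.230 m; V_B = kq₁/r = -86.8 V.
ΔV = V_B − V_A = -34.7 V.
W_ext = qΔV = (-4.64×10⁻⁹ C)(-34.7 V) = 1.61×10⁻⁷ J.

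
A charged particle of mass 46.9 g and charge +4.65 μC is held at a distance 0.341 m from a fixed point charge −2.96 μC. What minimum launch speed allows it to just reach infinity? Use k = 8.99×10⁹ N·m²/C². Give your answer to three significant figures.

To just escape, total mechanical energy must reach zero at infinity: ½mv²_min + U = 0, so ½mv²_min = −U = |kQq|/r.
|U| = |kQq|/r = (8.99×10⁹ N·m²/C²)(2.96×10⁻⁶)(4.65×10⁻⁶)/(0.341) = 0.363 J.
v_min = √(2|U|/m) = √(2·0.363/0.0469) = 3.93 m/s.

3.93 m/s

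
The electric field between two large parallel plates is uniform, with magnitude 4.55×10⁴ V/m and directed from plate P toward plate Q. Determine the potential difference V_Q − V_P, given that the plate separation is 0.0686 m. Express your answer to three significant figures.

In a uniform field, potential decreases in the direction of E: ΔV = −E·d for a displacement d parallel to E.
Going from P to Q is a displacement of 0.0686 m along the field, so V_Q − V_P = −Ed = -3120 V.

-3120 V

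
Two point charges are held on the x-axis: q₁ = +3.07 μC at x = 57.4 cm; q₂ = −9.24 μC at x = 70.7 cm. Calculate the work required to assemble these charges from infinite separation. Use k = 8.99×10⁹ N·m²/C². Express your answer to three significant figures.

-1.92 J

The work to assemble the configuration equals its total potential energy, U = Σ kqᵢqⱼ/rᵢⱼ over all pairs.
Pair separations: r₁₂ = 0.133 m.
U = (-1.92) = -1.92 J.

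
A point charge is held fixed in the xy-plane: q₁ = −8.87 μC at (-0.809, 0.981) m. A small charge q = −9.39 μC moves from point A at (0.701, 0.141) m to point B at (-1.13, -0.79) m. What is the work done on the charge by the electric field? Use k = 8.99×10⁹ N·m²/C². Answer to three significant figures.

0.0173 J

The work done by the electric force is W_field = −ΔU = −q(V_B − V_A) = q(V_A − V_B).
At A: distance to the source charge is 1.73 m; V_A = kq₁/r = -4.61×10⁴ V.
At B: distance to the source charge is 1.80 m; V_B = kq₁/r = -4.43×10⁴ V.
ΔV = V_B − V_A = 1840 V.
W_field = −qΔV = −(-9.39×10⁻⁶ C)(1840 V) = 0.0173 J.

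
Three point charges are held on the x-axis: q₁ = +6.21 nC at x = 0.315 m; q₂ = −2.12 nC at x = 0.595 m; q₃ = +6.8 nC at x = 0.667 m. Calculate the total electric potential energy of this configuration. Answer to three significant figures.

The work to assemble the configuration equals its total potential energy, U = Σ kqᵢqⱼ/rᵢⱼ over all pairs.
Pair separations: r₁₂ = 0.280 m, r₁₃ = 0.352 m, r₂₃ = 0.0720 m.
U = (-4.23×10⁻⁷) + (1.08×10⁻⁶) + (-1.80×10⁻⁶) = -1.14×10⁻⁶ J.

-1.14×10⁻⁶ J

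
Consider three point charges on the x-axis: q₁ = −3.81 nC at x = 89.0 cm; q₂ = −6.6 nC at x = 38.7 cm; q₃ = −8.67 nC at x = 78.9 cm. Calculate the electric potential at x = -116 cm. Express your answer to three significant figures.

-95.1 V

Electric potential is a scalar, so the contributions from each charge add algebraically: V = Σ kqᵢ/rᵢ.
Distances from the field point to each charge: r₁ = 2.05 m, r₂ = 1.55 m, r₃ = 1.95 m.
V = k[(-3.81×10⁻⁹)/(2.05) + (-6.60×10⁻⁹)/(1.55) + (-8.67×10⁻⁹)/(1.95)] = -95.1 V.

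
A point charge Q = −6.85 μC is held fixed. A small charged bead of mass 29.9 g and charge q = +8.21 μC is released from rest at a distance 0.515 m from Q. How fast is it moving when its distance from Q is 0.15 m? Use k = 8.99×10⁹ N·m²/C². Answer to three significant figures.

Only the electrostatic force acts, so mechanical energy is conserved: ½mv² = U₁ − U₂ = kQq(1/r₁ − 1/r₂).
U₁ − U₂ = (8.99×10⁹ N·m²/C²)(-6.85×10⁻⁶ C)(8.21×10⁻⁶ C)(1/0.515 − 1/0.150) = 2.39 J.
v = √(2·2.39/0.0299) = 12.6 m/s.

12.6 m/s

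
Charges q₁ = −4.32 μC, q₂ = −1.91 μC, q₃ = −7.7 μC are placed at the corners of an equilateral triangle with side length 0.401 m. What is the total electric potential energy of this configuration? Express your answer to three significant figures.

1.26 J

The work to assemble the configuration equals its total potential energy, U = Σ kqᵢqⱼ/rᵢⱼ over all pairs.
All three pair separations equal the side length, 0.401 m.
U = (0.185) + (0.746) + (0.330) = 1.26 J.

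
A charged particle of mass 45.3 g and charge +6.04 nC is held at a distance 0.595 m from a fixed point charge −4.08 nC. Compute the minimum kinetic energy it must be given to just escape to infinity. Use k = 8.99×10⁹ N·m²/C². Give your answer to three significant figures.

To just escape, total mechanical energy must reach zero at infinity: ½mv²_min + U = 0, so ½mv²_min = −U = |kQq|/r.
|U| = |kQq|/r = (8.99×10⁹ N·m²/C²)(4.08×10⁻⁹)(6.04×10⁻⁹)/(0.595) = 3.72×10⁻⁷ J.

3.72×10⁻⁷ J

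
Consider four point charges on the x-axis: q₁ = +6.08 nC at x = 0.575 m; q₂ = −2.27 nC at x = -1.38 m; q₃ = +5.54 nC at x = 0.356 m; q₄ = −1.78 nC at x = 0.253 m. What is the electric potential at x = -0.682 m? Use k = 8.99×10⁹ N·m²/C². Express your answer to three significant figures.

Electric potential is a scalar, so the contributions from each charge add algebraically: V = Σ kqᵢ/rᵢ.
Distances from the field point to each charge: r₁ = 1.26 m, r₂ = 0.698 m, r₃ = 1.04 m, r₄ = 0.935 m.
V = k[(6.08×10⁻⁹)/(1.26) + (-2.27×10⁻⁹)/(0.698) + (5.54×10⁻⁹)/(1.04) + (-1.78×10⁻⁹)/(0.935)] = 45.1 V.

45.1 V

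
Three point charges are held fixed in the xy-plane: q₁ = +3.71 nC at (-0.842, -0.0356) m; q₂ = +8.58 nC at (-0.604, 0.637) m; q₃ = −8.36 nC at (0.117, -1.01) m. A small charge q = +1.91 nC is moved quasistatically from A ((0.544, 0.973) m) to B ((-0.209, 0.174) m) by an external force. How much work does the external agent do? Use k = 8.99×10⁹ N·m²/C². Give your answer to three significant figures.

For quasistatic motion the external work equals the change in potential energy: W_ext = qΔV = q(V_B − V_A).
At A: distances to the source charges are 1.71 m, 1.20 m, 2.03 m; V_A = Σ kqᵢ/rᵢ = 46.9 V.
At B: distances to the source charges are 0.667 m, 0.609 m, 1.23 m; V_B = Σ kqᵢ/rᵢ = 116 V.
ΔV = V_B − V_A = 68.7 V.
W_ext = qΔV = (1.91×10⁻⁹ C)(68.7 V) = 1.31×10⁻⁷ J.

1.31×10⁻⁷ J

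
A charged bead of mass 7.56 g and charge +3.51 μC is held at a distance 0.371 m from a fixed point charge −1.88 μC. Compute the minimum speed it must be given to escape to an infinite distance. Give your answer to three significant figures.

6.50 m/s

To just escape, total mechanical energy must reach zero at infinity: ½mv²_min + U = 0, so ½mv²_min = −U = |kQq|/r.
|U| = |kQq|/r = (8.99×10⁹ N·m²/C²)(1.88×10⁻⁶)(3.51×10⁻⁶)/(0.371) = 0.160 J.
v_min = √(2|U|/m) = √(2·0.160/7.56×10⁻³) = 6.50 m/s.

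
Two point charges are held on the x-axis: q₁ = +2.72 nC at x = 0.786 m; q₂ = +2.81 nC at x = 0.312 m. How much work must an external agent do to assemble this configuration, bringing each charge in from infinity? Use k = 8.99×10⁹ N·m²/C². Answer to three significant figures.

1.45×10⁻⁷ J

The assembly work is the sum of pairwise potential energies, U = Σ_{i<j} kqᵢqⱼ/rᵢⱼ.
Pair separations: r₁₂ = 0.474 m.
U = (1.45×10⁻⁷) = 1.45×10⁻⁷ J.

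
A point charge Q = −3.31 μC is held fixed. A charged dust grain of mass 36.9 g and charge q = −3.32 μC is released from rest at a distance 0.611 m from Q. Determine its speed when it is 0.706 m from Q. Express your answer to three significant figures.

Only the electrostatic force acts, so mechanical energy is conserved: ½mv² = U₁ − U₂ = kQq(1/r₁ − 1/r₂).
U₁ − U₂ = (8.99×10⁹ N·m²/C²)(-3.31×10⁻⁶ C)(-3.32×10⁻⁶ C)(1/0.611 − 1/0.706) = 0.0218 J.
v = √(2·0.0218/0.0369) = 1.09 m/s.

1.09 m/s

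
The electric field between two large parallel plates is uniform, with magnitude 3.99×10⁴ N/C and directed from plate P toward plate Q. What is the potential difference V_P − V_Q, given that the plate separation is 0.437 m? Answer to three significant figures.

In a uniform field, potential decreases in the direction of E: ΔV = −E·d for a displacement d parallel to E.
Going from Q to P is a displacement of 0.437 m opposite to the field, so V_P − V_Q = +Ed = 1.74×10⁴ V.

1.74×10⁴ V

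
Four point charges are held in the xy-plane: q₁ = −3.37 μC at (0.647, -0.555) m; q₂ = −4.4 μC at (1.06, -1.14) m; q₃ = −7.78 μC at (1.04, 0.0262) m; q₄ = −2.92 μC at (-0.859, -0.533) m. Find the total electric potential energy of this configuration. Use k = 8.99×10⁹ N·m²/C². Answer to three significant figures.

1.01 J

The work to assemble the configuration equals its total potential energy, U = Σ kqᵢqⱼ/rᵢⱼ over all pairs.
Pair separations: r₁₂ = 0.716 m, r₁₃ = 0.702 m, r₁₄ = 1.51 m, r₂₃ = 1.17 m, r₂₄ = 2.01 m, r₃₄ = 1.98 m.
Summing all 6 pair terms gives U = 1.01 J.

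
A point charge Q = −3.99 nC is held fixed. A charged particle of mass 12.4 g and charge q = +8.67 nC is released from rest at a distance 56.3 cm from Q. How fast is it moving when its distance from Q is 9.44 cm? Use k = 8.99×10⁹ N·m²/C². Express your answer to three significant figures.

Only the electrostatic force acts, so mechanical energy is conserved: ½mv² = U₁ − U₂ = kQq(1/r₁ − 1/r₂).
U₁ − U₂ = (8.99×10⁹ N·m²/C²)(-3.99×10⁻⁹ C)(8.67×10⁻⁹ C)(1/0.563 − 1/0.0944) = 2.74×10⁻⁶ J.
v = √(2·2.74×10⁻⁶/0.0124) = 0.0210 m/s.

0.0210 m/s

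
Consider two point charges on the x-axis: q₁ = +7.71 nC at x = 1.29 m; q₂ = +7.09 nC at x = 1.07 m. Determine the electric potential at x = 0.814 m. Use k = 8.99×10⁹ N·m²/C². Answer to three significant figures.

395 V

The total potential is the scalar sum of each charge's contribution, V = Σ kqᵢ/rᵢ.
Distances from the field point to each charge: r₁ = 0.476 m, r₂ = 0.256 m.
V = k[(7.71×10⁻⁹)/(0.476) + (7.09×10⁻⁹)/(0.256)] = 395 V.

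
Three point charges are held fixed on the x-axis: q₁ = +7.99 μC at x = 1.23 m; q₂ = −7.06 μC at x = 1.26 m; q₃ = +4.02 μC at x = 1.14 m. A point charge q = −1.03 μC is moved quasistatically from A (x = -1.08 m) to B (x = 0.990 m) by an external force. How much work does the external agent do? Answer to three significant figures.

-0.293 J

For quasistatic motion the external work equals the change in potential energy: W_ext = qΔV = q(V_B − V_A).
At A: distances to the source charges are 2.31 m, 2.34 m, 2.22 m; V_A = Σ kqᵢ/rᵢ = 2.03×10⁴ V.
At B: distances to the source charges are 0.240 m, 0.270 m, 0.150 m; V_B = Σ kqᵢ/rᵢ = 3.05×10⁵ V.
ΔV = V_B − V_A = 2.85×10⁵ V.
W_ext = qΔV = (-1.03×10⁻⁶ C)(2.85×10⁵ V) = -0.293 J.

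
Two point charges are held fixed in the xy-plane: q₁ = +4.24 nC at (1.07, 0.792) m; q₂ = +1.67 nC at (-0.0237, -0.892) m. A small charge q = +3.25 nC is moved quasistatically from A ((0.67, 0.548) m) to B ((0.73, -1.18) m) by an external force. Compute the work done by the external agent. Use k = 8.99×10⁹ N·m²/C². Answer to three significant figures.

For quasistatic motion the external work equals the change in potential energy: W_ext = qΔV = q(V_B − V_A).
At A: distances to the source charges are 0.469 m, 1.60 m; V_A = Σ kqᵢ/rᵢ = 90.7 V.
At B: distances to the source charges are 2.00 m, 0.807 m; V_B = Σ kqᵢ/rᵢ = 37.7 V.
ΔV = V_B − V_A = -53.1 V.
W_ext = qΔV = (3.25×10⁻⁹ C)(-53.1 V) = -1.73×10⁻⁷ J.

-1.73×10⁻⁷ J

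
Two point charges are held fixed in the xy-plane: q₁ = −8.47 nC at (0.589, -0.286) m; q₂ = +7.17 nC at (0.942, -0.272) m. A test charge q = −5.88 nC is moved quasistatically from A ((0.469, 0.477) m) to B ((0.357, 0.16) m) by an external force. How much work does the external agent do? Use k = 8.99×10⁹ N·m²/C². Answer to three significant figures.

2.18×10⁻⁷ J

For quasistatic motion the external work equals the change in potential energy: W_ext = qΔV = q(V_B − V_A).
At A: distances to the source charges are 0.772 m, 0.886 m; V_A = Σ kqᵢ/rᵢ = -25.8 V.
At B: distances to the source charges are 0.503 m, 0.727 m; V_B = Σ kqᵢ/rᵢ = -62.8 V.
ΔV = V_B − V_A = -37.0 V.
W_ext = qΔV = (-5.88×10⁻⁹ C)(-37.0 V) = 2.18×10⁻⁷ J.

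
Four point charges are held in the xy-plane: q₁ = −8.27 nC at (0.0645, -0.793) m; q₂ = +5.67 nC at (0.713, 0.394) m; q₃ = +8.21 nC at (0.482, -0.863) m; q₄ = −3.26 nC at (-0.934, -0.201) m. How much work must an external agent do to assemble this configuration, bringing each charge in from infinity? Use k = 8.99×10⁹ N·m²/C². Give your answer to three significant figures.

-1.47×10⁻⁶ J

The assembly work is the sum of pairwise potential energies, U = Σ_{i<j} kqᵢqⱼ/rᵢⱼ.
Pair separations: r₁₂ = 1.35 m, r₁₃ = 0.423 m, r₁₄ = 1.16 m, r₂₃ = 1.28 m, r₂₄ = 1.75 m, r₃₄ = 1.56 m.
Summing all 6 pair terms gives U = -1.47×10⁻⁶ J.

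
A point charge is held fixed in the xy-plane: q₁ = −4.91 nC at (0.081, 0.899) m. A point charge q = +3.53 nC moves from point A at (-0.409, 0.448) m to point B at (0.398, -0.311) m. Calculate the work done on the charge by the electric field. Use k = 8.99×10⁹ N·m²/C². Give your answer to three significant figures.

The work done by the electric force is W_field = −ΔU = −q(V_B − V_A) = q(V_A − V_B).
At A: distance to the source charge is 0.666 m; V_A = kq₁/r = -66.3 V.
At B: distance to the source charge is 1.25 m; V_B = kq₁/r = -35.3 V.
ΔV = V_B − V_A = 31.0 V.
W_field = −qΔV = −(3.53×10⁻⁹ C)(31.0 V) = -1.09×10⁻⁷ J.

-1.09×10⁻⁷ J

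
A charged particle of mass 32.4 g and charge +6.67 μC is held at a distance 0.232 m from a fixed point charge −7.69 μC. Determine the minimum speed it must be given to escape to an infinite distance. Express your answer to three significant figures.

11.1 m/s

To just escape, total mechanical energy must reach zero at infinity: ½mv²_min + U = 0, so ½mv²_min = −U = |kQq|/r.
|U| = |kQq|/r = (8.99×10⁹ N·m²/C²)(7.69×10⁻⁶)(6.67×10⁻⁶)/(0.232) = 1.99 J.
v_min = √(2|U|/m) = √(2·1.99/0.0324) = 11.1 m/s.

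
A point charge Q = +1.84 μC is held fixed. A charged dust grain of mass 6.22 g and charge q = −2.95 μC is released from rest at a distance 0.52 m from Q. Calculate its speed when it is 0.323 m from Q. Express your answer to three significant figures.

4.29 m/s

Only the electrostatic force acts, so mechanical energy is conserved: ½mv² = U₁ − U₂ = kQq(1/r₁ − 1/r₂).
U₁ − U₂ = (8.99×10⁹ N·m²/C²)(1.84×10⁻⁶ C)(-2.95×10⁻⁶ C)(1/0.520 − 1/0.323) = 0.0572 J.
v = √(2·0.0572/6.22×10⁻³) = 4.29 m/s.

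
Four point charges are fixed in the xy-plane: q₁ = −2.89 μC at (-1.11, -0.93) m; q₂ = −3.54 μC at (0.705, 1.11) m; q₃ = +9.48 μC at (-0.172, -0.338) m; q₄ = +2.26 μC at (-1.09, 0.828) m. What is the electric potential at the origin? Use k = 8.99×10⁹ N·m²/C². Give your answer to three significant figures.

Electric potential is a scalar, so the contributions from each charge add algebraically: V = Σ kqᵢ/rᵢ.
Distances from the field point to each charge: r₁ = 1.45 m, r₂ = 1.31 m, r₃ = 0.379 m, r₄ = 1.37 m.
V = k[(-2.89×10⁻⁶)/(1.45) + (-3.54×10⁻⁶)/(1.31) + (9.48×10⁻⁶)/(0.379) + (2.26×10⁻⁶)/(1.37)] = 1.97×10⁵ V.

1.97×10⁵ V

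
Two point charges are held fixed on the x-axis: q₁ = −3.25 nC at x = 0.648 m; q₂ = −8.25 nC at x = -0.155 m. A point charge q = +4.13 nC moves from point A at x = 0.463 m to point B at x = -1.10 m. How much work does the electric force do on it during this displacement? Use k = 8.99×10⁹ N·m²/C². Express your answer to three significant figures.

-7.55×10⁻⁷ J

The work done by the electric force is W_field = −ΔU = −q(V_B − V_A) = q(V_A − V_B).
At A: distances to the source charges are 0.185 m, 0.618 m; V_A = Σ kqᵢ/rᵢ = -278 V.
At B: distances to the source charges are 1.75 m, 0.945 m; V_B = Σ kqᵢ/rᵢ = -95.2 V.
ΔV = V_B − V_A = 183 V.
W_field = −qΔV = −(4.13×10⁻⁹ C)(183 V) = -7.55×10⁻⁷ J.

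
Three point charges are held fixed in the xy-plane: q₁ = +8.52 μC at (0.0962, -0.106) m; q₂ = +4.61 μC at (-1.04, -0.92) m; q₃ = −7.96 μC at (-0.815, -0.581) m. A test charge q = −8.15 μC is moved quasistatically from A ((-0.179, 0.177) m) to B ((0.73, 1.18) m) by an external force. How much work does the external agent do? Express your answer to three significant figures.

For quasistatic motion the external work equals the change in potential energy: W_ext = qΔV = q(V_B − V_A).
At A: distances to the source charges are 0.395 m, 1.39 m, 0.989 m; V_A = Σ kqᵢ/rᵢ = 1.51×10⁵ V.
At B: distances to the source charges are 1.43 m, 2.75 m, 2.34 m; V_B = Σ kqᵢ/rᵢ = 3.80×10⁴ V.
ΔV = V_B − V_A = -1.13×10⁵ V.
W_ext = qΔV = (-8.15×10⁻⁶ C)(-1.13×10⁵ V) = 0.925 J.

0.925 J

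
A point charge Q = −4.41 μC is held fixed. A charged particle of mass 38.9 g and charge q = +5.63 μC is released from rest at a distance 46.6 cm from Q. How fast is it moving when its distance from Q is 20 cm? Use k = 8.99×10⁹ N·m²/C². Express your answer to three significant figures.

Only the electrostatic force acts, so mechanical energy is conserved: ½mv² = U₁ − U₂ = kQq(1/r₁ − 1/r₂).
U₁ − U₂ = (8.99×10⁹ N·m²/C²)(-4.41×10⁻⁶ C)(5.63×10⁻⁶ C)(1/0.466 − 1/0.200) = 0.637 J.
v = √(2·0.637/0.0389) = 5.72 m/s.

5.72 m/s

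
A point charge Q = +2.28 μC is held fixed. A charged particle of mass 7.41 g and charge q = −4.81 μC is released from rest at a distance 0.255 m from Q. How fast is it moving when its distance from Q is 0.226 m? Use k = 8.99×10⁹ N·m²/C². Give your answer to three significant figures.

3.66 m/s

Only the electrostatic force acts, so mechanical energy is conserved: ½mv² = U₁ − U₂ = kQq(1/r₁ − 1/r₂).
U₁ − U₂ = (8.99×10⁹ N·m²/C²)(2.28×10⁻⁶ C)(-4.81×10⁻⁶ C)(1/0.255 − 1/0.226) = 0.0496 J.
v = √(2·0.0496/7.41×10⁻³) = 3.66 m/s.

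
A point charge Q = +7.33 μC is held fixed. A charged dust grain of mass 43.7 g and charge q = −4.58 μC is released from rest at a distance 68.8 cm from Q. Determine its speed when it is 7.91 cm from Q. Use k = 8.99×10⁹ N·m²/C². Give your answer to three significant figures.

12.4 m/s

Only the electrostatic force acts, so mechanical energy is conserved: ½mv² = U₁ − U₂ = kQq(1/r₁ − 1/r₂).
U₁ − U₂ = (8.99×10⁹ N·m²/C²)(7.33×10⁻⁶ C)(-4.58×10⁻⁶ C)(1/0.688 − 1/0.0791) = 3.38 J.
v = √(2·3.38/0.0437) = 12.4 m/s.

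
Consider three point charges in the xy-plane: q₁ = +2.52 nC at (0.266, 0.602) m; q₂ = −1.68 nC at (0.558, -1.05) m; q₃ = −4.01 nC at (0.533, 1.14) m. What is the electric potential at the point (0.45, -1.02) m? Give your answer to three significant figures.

Electric potential is a scalar, so the contributions from each charge add algebraically: V = Σ kqᵢ/rᵢ.
Distances from the field point to each charge: r₁ = 1.63 m, r₂ = 0.112 m, r₃ = 2.16 m.
V = k[(2.52×10⁻⁹)/(1.63) + (-1.68×10⁻⁹)/(0.112) + (-4.01×10⁻⁹)/(2.16)] = -138 V.

-138 V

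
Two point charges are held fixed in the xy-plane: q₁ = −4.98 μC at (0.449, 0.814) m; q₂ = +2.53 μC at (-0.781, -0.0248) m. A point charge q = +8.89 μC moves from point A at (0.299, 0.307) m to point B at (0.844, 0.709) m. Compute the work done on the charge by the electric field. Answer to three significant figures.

0.287 J

The work done by the electric force is W_field = −ΔU = −q(V_B − V_A) = q(V_A − V_B).
At A: distances to the source charges are 0.529 m, 1.13 m; V_A = Σ kqᵢ/rᵢ = -6.45×10⁴ V.
At B: distances to the source charges are 0.409 m, 1.78 m; V_B = Σ kqᵢ/rᵢ = -9.68×10⁴ V.
ΔV = V_B − V_A = -3.22×10⁴ V.
W_field = −qΔV = −(8.89×10⁻⁶ C)(-3.22×10⁴ V) = 0.287 J.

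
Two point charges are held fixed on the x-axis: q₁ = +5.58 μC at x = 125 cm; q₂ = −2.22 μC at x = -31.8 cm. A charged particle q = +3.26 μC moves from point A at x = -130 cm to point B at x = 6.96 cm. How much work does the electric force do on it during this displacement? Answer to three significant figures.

The work done by the electric force is W_field = −ΔU = −q(V_B − V_A) = q(V_A − V_B).
At A: distances to the source charges are 2.55 m, 0.982 m; V_A = Σ kqᵢ/rᵢ = -651 V.
At B: distances to the source charges are 1.18 m, 0.388 m; V_B = Σ kqᵢ/rᵢ = -8990 V.
ΔV = V_B − V_A = -8340 V.
W_field = −qΔV = −(3.26×10⁻⁶ C)(-8340 V) = 0.0272 J.

0.0272 J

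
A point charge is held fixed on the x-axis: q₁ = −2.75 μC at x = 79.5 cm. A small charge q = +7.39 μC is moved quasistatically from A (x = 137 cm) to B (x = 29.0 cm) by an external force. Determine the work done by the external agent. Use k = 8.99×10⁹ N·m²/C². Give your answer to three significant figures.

For quasistatic motion the external work equals the change in potential energy: W_ext = qΔV = q(V_B − V_A).
At A: distance to the source charge is 0.575 m; V_A = kq₁/r = -4.30×10⁴ V.
At B: distance to the source charge is 0.505 m; V_B = kq₁/r = -4.90×10⁴ V.
ΔV = V_B − V_A = -5960 V.
W_ext = qΔV = (7.39×10⁻⁶ C)(-5960 V) = -0.0440 J.

-0.0440 J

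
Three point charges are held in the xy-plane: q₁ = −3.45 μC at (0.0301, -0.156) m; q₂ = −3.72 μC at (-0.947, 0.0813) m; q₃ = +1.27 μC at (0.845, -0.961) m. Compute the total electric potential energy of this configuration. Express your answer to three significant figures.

0.0599 J

The assembly work is the sum of pairwise potential energies, U = Σ_{i<j} kqᵢqⱼ/rᵢⱼ.
Pair separations: r₁₂ = 1.01 m, r₁₃ = 1.15 m, r₂₃ = 2.07 m.
U = (0.115) + (-0.0344) + (-0.0205) = 0.0599 J.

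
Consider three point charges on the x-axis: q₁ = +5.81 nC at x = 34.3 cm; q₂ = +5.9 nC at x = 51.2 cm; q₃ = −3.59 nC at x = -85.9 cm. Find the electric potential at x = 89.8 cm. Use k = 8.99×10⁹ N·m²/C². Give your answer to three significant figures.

The total potential is the scalar sum of each charge's contribution, V = Σ kqᵢ/rᵢ.
Distances from the field point to each charge: r₁ = 0.555 m, r₂ = 0.386 m, r₃ = 1.76 m.
V = k[(5.81×10⁻⁹)/(0.555) + (5.90×10⁻⁹)/(0.386) + (-3.59×10⁻⁹)/(1.76)] = 213 V.

213 V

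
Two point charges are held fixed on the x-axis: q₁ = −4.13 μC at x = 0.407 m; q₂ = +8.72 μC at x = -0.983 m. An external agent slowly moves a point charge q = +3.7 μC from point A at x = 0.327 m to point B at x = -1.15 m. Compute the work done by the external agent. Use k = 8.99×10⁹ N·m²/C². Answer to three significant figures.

For quasistatic motion the external work equals the change in potential energy: W_ext = qΔV = q(V_B − V_A).
At A: distances to the source charges are 0.0800 m, 1.31 m; V_A = Σ kqᵢ/rᵢ = -4.04×10⁵ V.
At B: distances to the source charges are 1.56 m, 0.167 m; V_B = Σ kqᵢ/rᵢ = 4.46×10⁵ V.
ΔV = V_B − V_A = 8.50×10⁵ V.
W_ext = qΔV = (3.70×10⁻⁶ C)(8.50×10⁵ V) = 3.14 J.

3.14 J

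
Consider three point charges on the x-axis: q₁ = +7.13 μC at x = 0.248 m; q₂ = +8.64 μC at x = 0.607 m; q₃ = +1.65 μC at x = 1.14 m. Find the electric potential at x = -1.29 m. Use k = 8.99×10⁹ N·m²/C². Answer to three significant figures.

The total potential is the scalar sum of each charge's contribution, V = Σ kqᵢ/rᵢ.
Distances from the field point to each charge: r₁ = 1.54 m, r₂ = 1.90 m, r₃ = 2.43 m.
V = k[(7.13×10⁻⁶)/(1.54) + (8.64×10⁻⁶)/(1.90) + (1.65×10⁻⁶)/(2.43)] = 8.87×10⁴ V.

8.87×10⁴ V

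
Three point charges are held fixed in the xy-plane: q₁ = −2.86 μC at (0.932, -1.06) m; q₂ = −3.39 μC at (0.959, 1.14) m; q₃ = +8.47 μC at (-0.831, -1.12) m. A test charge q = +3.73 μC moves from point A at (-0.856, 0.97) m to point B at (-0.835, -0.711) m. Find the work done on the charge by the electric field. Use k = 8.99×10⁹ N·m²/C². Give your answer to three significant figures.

-0.559 J

The work done by the electric force is W_field = −ΔU = −q(V_B − V_A) = q(V_A − V_B).
At A: distances to the source charges are 2.71 m, 1.82 m, 2.09 m; V_A = Σ kqᵢ/rᵢ = 1.02×10⁴ V.
At B: distances to the source charges are 1.80 m, 2.58 m, 0.409 m; V_B = Σ kqᵢ/rᵢ = 1.60×10⁵ V.
ΔV = V_B − V_A = 1.50×10⁵ V.
W_field = −qΔV = −(3.73×10⁻⁶ C)(1.50×10⁵ V) = -0.559 J.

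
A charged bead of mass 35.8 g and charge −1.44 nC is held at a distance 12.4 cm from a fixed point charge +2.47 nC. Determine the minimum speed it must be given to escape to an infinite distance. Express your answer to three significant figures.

To just escape, total mechanical energy must reach zero at infinity: ½mv²_min + U = 0, so ½mv²_min = −U = |kQq|/r.
|U| = |kQq|/r = (8.99×10⁹ N·m²/C²)(2.47×10⁻⁹)(1.44×10⁻⁹)/(0.124) = 2.58×10⁻⁷ J.
v_min = √(2|U|/m) = √(2·2.58×10⁻⁷/0.0358) = 3.80×10⁻³ m/s.

3.80×10⁻³ m/s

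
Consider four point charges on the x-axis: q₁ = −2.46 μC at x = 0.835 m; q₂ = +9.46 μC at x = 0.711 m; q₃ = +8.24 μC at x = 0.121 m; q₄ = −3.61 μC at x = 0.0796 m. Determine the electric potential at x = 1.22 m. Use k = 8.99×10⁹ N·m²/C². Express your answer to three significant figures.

1.49×10⁵ V

The total potential is the scalar sum of each charge's contribution, V = Σ kqᵢ/rᵢ.
Distances from the field point to each charge: r₁ = 0.385 m, r₂ = 0.509 m, r₃ = 1.10 m, r₄ = 1.14 m.
V = k[(-2.46×10⁻⁶)/(0.385) + (9.46×10⁻⁶)/(0.509) + (8.24×10⁻⁶)/(1.10) + (-3.61×10⁻⁶)/(1.14)] = 1.49×10⁵ V.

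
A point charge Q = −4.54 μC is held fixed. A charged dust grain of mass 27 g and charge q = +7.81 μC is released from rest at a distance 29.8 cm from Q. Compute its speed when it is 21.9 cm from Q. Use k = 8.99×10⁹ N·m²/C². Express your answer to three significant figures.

5.35 m/s

Only the electrostatic force acts, so mechanical energy is conserved: ½mv² = U₁ − U₂ = kQq(1/r₁ − 1/r₂).
U₁ − U₂ = (8.99×10⁹ N·m²/C²)(-4.54×10⁻⁶ C)(7.81×10⁻⁶ C)(1/0.298 − 1/0.219) = 0.386 J.
v = √(2·0.386/0.0270) = 5.35 m/s.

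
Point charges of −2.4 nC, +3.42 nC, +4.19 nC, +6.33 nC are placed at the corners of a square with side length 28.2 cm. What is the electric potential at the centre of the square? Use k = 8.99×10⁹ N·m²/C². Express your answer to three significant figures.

Electric potential is a scalar, so the contributions from each charge add algebraically: V = Σ kqᵢ/rᵢ.
The distance from each corner to the centre is a√2/2 = 0.199 m.
V = k[(-2.40×10⁻⁹)/(0.199) + (3.42×10⁻⁹)/(0.199) + (4.19×10⁻⁹)/(0.199) + (6.33×10⁻⁹)/(0.199)] = 520 V.

520 V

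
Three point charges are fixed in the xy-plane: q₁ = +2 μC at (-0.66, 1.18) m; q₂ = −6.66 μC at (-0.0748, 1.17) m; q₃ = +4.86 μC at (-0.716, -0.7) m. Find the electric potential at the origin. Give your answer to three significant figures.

5860 V

Electric potential is a scalar, so the contributions from each charge add algebraically: V = Σ kqᵢ/rᵢ.
Distances from the field point to each charge: r₁ = 1.35 m, r₂ = 1.17 m, r₃ = 1.00 m.
V = k[(2.00×10⁻⁶)/(1.35) + (-6.66×10⁻⁶)/(1.17) + (4.86×10⁻⁶)/(1.00)] = 5860 V.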